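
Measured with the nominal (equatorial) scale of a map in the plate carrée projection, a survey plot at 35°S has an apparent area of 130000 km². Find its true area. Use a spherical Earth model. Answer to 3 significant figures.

106000 km²

In the plate carrée (x = Rλ, y = Rφ), meridians are true-scale (h = 1) and parallels are stretched by k = sec φ.
Areal scale = h·k = 1 × sec φ; at 35°, h = 1.000, k = 1.221, so h·k = 1.221.
True area = apparent / (areal scale) = 130000 / 1.221 ≈ 106000 km².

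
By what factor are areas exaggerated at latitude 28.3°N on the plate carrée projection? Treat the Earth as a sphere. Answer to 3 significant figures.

1.14

Plate carrée maps x = Rλ, y = Rφ. The meridian scale is h = 1 and the parallel scale is k = 1/cos φ = sec φ.
Areal scale = h·k = 1 × sec φ; at 28.3°, h = 1.000, k = 1.136, so h·k = 1.136.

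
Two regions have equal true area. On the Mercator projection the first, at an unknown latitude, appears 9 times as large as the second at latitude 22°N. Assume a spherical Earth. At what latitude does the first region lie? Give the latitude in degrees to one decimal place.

72.0°

For equal true areas on Mercator, apparent areas scale as sec²φ, so the ratio is cos²φ₂ / cos²φ₁.
cos²φ₂ / cos²φ₁ = 9  ⇒  cos φ₁ = cos 22° / √9 = 0.9272/3.000 = 0.3091.
φ₁ = arccos(0.3091) ≈ 72.0°.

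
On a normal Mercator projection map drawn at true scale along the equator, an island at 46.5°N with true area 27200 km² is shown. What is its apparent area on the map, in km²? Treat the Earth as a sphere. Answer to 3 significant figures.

Mercator is conformal, so the point scale is isotropic: h = k = sec φ = 1/cos φ.
Areal scale = k² = sec²φ = 1/cos²(46.5°) = 1/0.6884² = 2.110.
Apparent area = 27200 × 2.110 ≈ 57400 km².

57400 km²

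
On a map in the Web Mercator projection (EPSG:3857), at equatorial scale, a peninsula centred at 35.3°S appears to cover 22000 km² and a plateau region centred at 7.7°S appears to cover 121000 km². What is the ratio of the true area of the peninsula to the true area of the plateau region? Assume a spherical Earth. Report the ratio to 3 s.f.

0.123

Since Mercator area scale is 1/cos²φ, the true area equals the apparent area multiplied by cos²φ.
True area of peninsula: 22000 × cos²(35.3°) = 22000 × 0.6661 = 14650 km².
True area of plateau region: 121000 × cos²(7.7°) = 121000 × 0.9820 = 118800 km².
Ratio = 14650 / 118800 ≈ 0.123.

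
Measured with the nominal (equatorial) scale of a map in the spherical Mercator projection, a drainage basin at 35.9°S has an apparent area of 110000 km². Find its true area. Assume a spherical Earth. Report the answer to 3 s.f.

For Mercator, h = k = sec φ (a conformal cylindrical projection has a single point scale, 1/cos φ).
Areal scale = k² = sec²φ = 1/cos²(35.9°) = 1/0.8100² = 1.524.
True area = apparent / (areal scale) = 110000 / 1.524 ≈ 72200 km².

72200 km²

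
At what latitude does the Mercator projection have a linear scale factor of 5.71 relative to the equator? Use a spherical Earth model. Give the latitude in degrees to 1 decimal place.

79.9°

Mercator scale is k = sec φ = 1/cos φ.
1/cos φ = 5.71  ⇒  cos φ = 0.1751  ⇒  φ = arccos(0.1751) ≈ 79.9°.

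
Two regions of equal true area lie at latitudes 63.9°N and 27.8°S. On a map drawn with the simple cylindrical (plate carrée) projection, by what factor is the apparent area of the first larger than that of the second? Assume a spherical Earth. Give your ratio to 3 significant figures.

2.01

Plate carrée maps x = Rλ, y = Rφ. The meridian scale is h = 1 and the parallel scale is k = 1/cos φ = sec φ.
Areal scale at 63.9°: h·k = 1.000 × 2.273 = 2.273.
Areal scale at 27.8°: h·k = 1.000 × 1.130 = 1.130.
Ratio = 2.273/1.130 ≈ 2.01.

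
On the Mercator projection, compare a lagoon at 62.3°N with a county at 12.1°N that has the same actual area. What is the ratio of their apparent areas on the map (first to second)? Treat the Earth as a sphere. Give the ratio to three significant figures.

4.42

Mercator is conformal with k = sec φ, so areal scale = k² = sec²φ.
At 62.3°: sec²(62.3°) = 1/0.4648² = 4.628.
At 12.1°: sec²(12.1°) = 1/0.9778² = 1.046.
Ratio = 4.628/1.046 = cos²(12.1°)/cos²(62.3°) ≈ 4.42.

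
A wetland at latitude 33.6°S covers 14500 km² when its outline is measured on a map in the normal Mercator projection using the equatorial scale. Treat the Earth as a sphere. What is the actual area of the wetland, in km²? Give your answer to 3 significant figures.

10100 km²

The Mercator projection is conformal; its linear scale factor is the same in every direction and equals sec φ = 1/cos φ.
Areal scale = k² = sec²φ = 1/cos²(33.6°) = 1/0.8329² = 1.441.
True area = apparent / (areal scale) = 14500 / 1.441 ≈ 10100 km².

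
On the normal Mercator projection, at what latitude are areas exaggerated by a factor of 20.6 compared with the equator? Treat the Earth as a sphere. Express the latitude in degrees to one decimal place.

Mercator areal scale is sec²φ.
sec²φ = 20.6  ⇒  cos²φ = 0.04854  ⇒  cos φ = 0.2203.
φ = arccos(0.2203) ≈ 77.3°.

77.3°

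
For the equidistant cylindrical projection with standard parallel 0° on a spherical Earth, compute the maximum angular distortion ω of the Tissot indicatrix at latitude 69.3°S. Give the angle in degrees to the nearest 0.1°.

For the equirectangular projection with φ₀ = 0 (plate carrée), h = 1 along meridians and k = sec φ along parallels.
At 69.3°: h = 1.000, k = 2.829; principal scales a = 2.829, b = 1.000.
sin(ω/2) = (a − b)/(a + b) = 1.829/3.829 = 0.4777, so ω = 2 arcsin(0.4777) ≈ 57.1°.

57.1°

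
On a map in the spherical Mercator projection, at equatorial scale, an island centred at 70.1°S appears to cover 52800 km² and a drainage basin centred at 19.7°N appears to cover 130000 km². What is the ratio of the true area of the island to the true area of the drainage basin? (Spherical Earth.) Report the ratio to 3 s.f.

0.0531

On Mercator the areal scale is sec²φ, so true area = apparent × cos²φ.
True area of island: 52800 × cos²(70.1°) = 52800 × 0.1159 = 6117 km².
True area of drainage basin: 130000 × cos²(19.7°) = 130000 × 0.8864 = 115200 km².
Ratio = 6117 / 115200 ≈ 0.0531.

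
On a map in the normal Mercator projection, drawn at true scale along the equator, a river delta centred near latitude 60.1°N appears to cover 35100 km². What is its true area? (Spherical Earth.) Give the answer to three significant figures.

The Mercator projection is conformal; its linear scale factor is the same in every direction and equals sec φ = 1/cos φ.
Areal scale = k² = sec²φ = 1/cos²(60.1°) = 1/0.4985² = 4.024.
True area = apparent / (areal scale) = 35100 / 4.024 ≈ 8720 km².

8720 km²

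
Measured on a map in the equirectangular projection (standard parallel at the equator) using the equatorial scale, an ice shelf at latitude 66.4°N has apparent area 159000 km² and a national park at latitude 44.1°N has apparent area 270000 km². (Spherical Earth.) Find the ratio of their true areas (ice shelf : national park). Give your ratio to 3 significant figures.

On the plate carrée, areal scale = h·k = 1 × sec φ, so true area = apparent × cos φ.
True area of ice shelf: 159000 × cos(66.4°) = 159000 × 0.4003 = 63660 km².
True area of national park: 270000 × cos(44.1°) = 270000 × 0.7181 = 193900 km².
Ratio = 63660 / 193900 ≈ 0.328.

0.328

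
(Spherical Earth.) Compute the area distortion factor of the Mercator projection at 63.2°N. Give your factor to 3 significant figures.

4.92

The Mercator projection is conformal; its linear scale factor is the same in every direction and equals sec φ = 1/cos φ.
Areal scale = k² = sec²φ = 1/cos²(63.2°) = 1/0.4509² = 4.919.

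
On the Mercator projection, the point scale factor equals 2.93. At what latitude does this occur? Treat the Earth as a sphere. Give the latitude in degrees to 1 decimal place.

Mercator scale is k = sec φ = 1/cos φ.
1/cos φ = 2.93  ⇒  cos φ = 0.3413  ⇒  φ = arccos(0.3413) ≈ 70.0°.

70.0°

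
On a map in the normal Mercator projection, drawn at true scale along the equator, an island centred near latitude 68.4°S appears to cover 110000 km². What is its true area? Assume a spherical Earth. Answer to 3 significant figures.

14900 km²

The Mercator projection is conformal; its linear scale factor is the same in every direction and equals sec φ = 1/cos φ.
Areal scale = k² = sec²φ = 1/cos²(68.4°) = 1/0.3681² = 7.379.
True area = apparent / (areal scale) = 110000 / 7.379 ≈ 14900 km².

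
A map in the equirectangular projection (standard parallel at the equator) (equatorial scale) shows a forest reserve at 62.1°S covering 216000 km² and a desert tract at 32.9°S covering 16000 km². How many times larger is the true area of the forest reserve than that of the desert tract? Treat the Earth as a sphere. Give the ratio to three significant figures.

On the plate carrée, areal scale = h·k = 1 × sec φ, so true area = apparent × cos φ.
True area of forest reserve: 216000 × cos(62.1°) = 216000 × 0.4679 = 101100 km².
True area of desert tract: 16000 × cos(32.9°) = 16000 × 0.8396 = 13430 km².
Ratio = 101100 / 13430 ≈ 7.52.

7.52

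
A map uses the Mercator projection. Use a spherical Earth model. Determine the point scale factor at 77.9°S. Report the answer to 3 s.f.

4.77

For Mercator, h = k = sec φ (a conformal cylindrical projection has a single point scale, 1/cos φ).
k = 1/cos 77.9° = 1/0.2096 = 4.771.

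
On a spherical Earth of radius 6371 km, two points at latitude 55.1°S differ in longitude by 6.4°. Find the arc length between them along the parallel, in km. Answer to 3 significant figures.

Arc length along a parallel = R cos φ · Δλ (with Δλ in radians).
= 6371 × cos 55.1° × (6.4° × π/180) = 6371 × 0.5721 × 0.1117 ≈ 407 km.

407 km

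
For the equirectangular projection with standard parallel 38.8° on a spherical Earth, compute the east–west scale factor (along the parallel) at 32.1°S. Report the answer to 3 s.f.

The equidistant cylindrical projection with φ₀ = 38.8° has h = 1 (meridians true) and k = cos φ₀ / cos φ along parallels.
k = cos 38.8° / cos 32.1° = 0.7793/0.8471 = 0.9200.

0.920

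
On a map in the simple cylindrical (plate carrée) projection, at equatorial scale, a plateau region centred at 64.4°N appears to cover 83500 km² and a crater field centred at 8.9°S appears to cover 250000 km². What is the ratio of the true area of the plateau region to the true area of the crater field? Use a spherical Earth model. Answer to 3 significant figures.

On the plate carrée, areal scale = h·k = 1 × sec φ, so true area = apparent × cos φ.
True area of plateau region: 83500 × cos(64.4°) = 83500 × 0.4321 = 36080 km².
True area of crater field: 250000 × cos(8.9°) = 250000 × 0.9880 = 247000 km².
Ratio = 36080 / 247000 ≈ 0.146.

0.146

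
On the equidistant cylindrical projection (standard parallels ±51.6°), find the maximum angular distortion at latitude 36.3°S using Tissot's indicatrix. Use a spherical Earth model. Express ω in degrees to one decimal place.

With standard parallel φ₀ = 51.6°, the equirectangular projection gives x = Rλ cos φ₀, y = Rφ, so h = 1 and k = cos 51.6° / cos φ.
At 36.3°: h = 1.000, k = 0.7707; principal scales a = 1.000, b = 0.7707.
sin(ω/2) = (a − b)/(a + b) = 0.2293/1.771 = 0.1295, so ω = 2 arcsin(0.1295) ≈ 14.9°.

14.9°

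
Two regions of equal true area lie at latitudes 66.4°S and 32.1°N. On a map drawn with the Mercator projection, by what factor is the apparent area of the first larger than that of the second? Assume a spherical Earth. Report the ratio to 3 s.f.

Mercator areal scale is sec²φ.
At 66.4°: sec²(66.4°) = 1/0.4003² = 6.239.
At 32.1°: sec²(32.1°) = 1/0.8471² = 1.394.
Ratio = 6.239/1.394 = cos²(32.1°)/cos²(66.4°) ≈ 4.48.

4.48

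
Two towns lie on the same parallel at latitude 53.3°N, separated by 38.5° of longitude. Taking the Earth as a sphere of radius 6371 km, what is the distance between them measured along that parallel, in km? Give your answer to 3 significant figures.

Arc length along a parallel = R cos φ · Δλ (with Δλ in radians).
= 6371 × cos 53.3° × (38.5° × π/180) = 6371 × 0.5976 × 0.6720 ≈ 2560 km.

2560 km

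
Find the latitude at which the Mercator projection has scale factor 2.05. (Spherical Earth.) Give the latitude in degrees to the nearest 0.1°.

Mercator scale is k = sec φ = 1/cos φ.
1/cos φ = 2.05  ⇒  cos φ = 0.4878  ⇒  φ = arccos(0.4878) ≈ 60.8°.

60.8°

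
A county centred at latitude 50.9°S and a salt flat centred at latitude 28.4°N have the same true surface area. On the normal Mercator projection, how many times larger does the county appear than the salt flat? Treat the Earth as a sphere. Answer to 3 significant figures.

Mercator areal scale is sec²φ.
At 50.9°: sec²(50.9°) = 1/0.6307² = 2.514.
At 28.4°: sec²(28.4°) = 1/0.8796² = 1.292.
Ratio = 2.514/1.292 = cos²(28.4°)/cos²(50.9°) ≈ 1.95.

1.95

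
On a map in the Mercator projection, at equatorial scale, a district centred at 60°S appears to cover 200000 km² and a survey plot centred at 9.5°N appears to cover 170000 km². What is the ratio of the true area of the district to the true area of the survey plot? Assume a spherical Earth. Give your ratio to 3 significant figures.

0.302

On Mercator the areal scale is sec²φ, so true area = apparent × cos²φ.
True area of district: 200000 × cos²(60°) = 200000 × 0.2500 = 50000 km².
True area of survey plot: 170000 × cos²(9.5°) = 170000 × 0.9728 = 165400 km².
Ratio = 50000 / 165400 ≈ 0.302.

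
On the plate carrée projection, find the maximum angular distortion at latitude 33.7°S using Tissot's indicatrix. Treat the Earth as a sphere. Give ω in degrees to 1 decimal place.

10.5°

In the plate carrée (x = Rλ, y = Rφ), meridians are true-scale (h = 1) and parallels are stretched by k = sec φ.
At 33.7°: h = 1.000, k = 1.202; principal scales a = 1.202, b = 1.000.
sin(ω/2) = (a − b)/(a + b) = 0.2020/2.202 = 0.09173, so ω = 2 arcsin(0.09173) ≈ 10.5°.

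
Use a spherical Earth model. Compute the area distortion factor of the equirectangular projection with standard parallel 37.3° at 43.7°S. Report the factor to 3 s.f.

1.10

In the equirectangular projection with standard parallel φ₀ = 37.3° (x = Rλ cos φ₀, y = Rφ), meridians are true-scale (h = 1) and the parallel scale is k = cos φ₀ / cos φ.
Areal scale = h·k = 1 × cos φ₀ / cos φ; at 43.7°, h = 1.000, k = 1.100, so h·k = 1.100.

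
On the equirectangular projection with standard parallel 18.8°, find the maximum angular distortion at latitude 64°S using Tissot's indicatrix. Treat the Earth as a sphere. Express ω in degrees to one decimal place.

43.1°

With standard parallel φ₀ = 18.8°, the equirectangular projection gives x = Rλ cos φ₀, y = Rφ, so h = 1 and k = cos 18.8° / cos φ.
At 64°: h = 1.000, k = 2.159; principal scales a = 2.159, b = 1.000.
sin(ω/2) = (a − b)/(a + b) = 1.159/3.159 = 0.3670, so ω = 2 arcsin(0.3670) ≈ 43.1°.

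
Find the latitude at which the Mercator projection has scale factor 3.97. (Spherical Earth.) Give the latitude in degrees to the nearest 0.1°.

75.4°

Mercator scale is k = sec φ = 1/cos φ.
1/cos φ = 3.97  ⇒  cos φ = 0.2519  ⇒  φ = arccos(0.2519) ≈ 75.4°.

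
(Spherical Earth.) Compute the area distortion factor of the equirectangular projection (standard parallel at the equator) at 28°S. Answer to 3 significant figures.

In the plate carrée (x = Rλ, y = Rφ), meridians are true-scale (h = 1) and parallels are stretched by k = sec φ.
Areal scale = h·k = 1 × sec φ; at 28°, h = 1.000, k = 1.133, so h·k = 1.133.

1.13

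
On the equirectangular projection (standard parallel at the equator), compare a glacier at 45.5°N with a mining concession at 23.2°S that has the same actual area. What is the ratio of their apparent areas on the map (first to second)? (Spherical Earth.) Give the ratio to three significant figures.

1.31

For the equirectangular projection with φ₀ = 0 (plate carrée), h = 1 along meridians and k = sec φ along parallels.
Areal scale at 45.5°: h·k = 1.000 × 1.427 = 1.427.
Areal scale at 23.2°: h·k = 1.000 × 1.088 = 1.088.
Ratio = 1.427/1.088 ≈ 1.31.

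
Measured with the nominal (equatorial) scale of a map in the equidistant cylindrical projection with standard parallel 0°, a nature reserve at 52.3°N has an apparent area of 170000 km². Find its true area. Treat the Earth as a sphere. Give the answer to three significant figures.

In the plate carrée (x = Rλ, y = Rφ), meridians are true-scale (h = 1) and parallels are stretched by k = sec φ.
Areal scale = h·k = 1 × sec φ; at 52.3°, h = 1.000, k = 1.635, so h·k = 1.635.
True area = apparent / (areal scale) = 170000 / 1.635 ≈ 104000 km².

104000 km²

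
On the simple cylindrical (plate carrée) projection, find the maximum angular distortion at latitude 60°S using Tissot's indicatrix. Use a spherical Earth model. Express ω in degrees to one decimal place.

For the equirectangular projection with φ₀ = 0 (plate carrée), h = 1 along meridians and k = sec φ along parallels.
At 60°: h = 1.000, k = 2.000; principal scales a = 2.000, b = 1.000.
sin(ω/2) = (a − b)/(a + b) = 1.0000/3.000 = 0.3333, so ω = 2 arcsin(0.3333) ≈ 38.9°.

38.9°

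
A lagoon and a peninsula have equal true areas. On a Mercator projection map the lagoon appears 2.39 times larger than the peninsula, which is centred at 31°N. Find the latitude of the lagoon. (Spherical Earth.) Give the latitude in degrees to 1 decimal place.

On Mercator, (apparent₁)/(apparent₂) = sec²φ₁ / sec²φ₂ when true areas are equal.
cos²φ₂ / cos²φ₁ = 2.39  ⇒  cos φ₁ = cos 31° / √2.39 = 0.8572/1.546 = 0.5545.
φ₁ = arccos(0.5545) ≈ 56.3°.

56.3°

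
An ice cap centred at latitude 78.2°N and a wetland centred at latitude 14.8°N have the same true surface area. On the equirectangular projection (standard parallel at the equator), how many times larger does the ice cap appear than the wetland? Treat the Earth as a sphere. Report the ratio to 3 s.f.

4.73

For the equirectangular projection with φ₀ = 0 (plate carrée), h = 1 along meridians and k = sec φ along parallels.
Areal scale at 78.2°: h·k = 1.000 × 4.890 = 4.890.
Areal scale at 14.8°: h·k = 1.000 × 1.034 = 1.034.
Ratio = 4.890/1.034 ≈ 4.73.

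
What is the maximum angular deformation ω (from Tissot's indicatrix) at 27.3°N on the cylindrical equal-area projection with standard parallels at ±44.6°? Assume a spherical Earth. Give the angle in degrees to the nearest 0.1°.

For cylindrical equal-area with standard parallel φ₀, h = cos φ / cos φ₀ and k = cos φ₀ / cos φ, so h·k = 1.
At 27.3°: h = 1.248, k = 0.8013; principal scales a = 1.248, b = 0.8013.
sin(ω/2) = (a − b)/(a + b) = 0.4467/2.049 = 0.2180, so ω = 2 arcsin(0.2180) ≈ 25.2°.

25.2°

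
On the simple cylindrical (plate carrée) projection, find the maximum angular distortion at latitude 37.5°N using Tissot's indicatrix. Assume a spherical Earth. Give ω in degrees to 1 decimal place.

13.2°

In the plate carrée (x = Rλ, y = Rφ), meridians are true-scale (h = 1) and parallels are stretched by k = sec φ.
At 37.5°: h = 1.000, k = 1.260; principal scales a = 1.260, b = 1.000.
sin(ω/2) = (a − b)/(a + b) = 0.2605/2.260 = 0.1152, so ω = 2 arcsin(0.1152) ≈ 13.2°.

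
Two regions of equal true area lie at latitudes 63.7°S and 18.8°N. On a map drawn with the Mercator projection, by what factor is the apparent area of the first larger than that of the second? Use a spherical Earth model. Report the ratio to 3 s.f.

4.56

Mercator is conformal with k = sec φ, so areal scale = k² = sec²φ.
At 63.7°: sec²(63.7°) = 1/0.4431² = 5.094.
At 18.8°: sec²(18.8°) = 1/0.9466² = 1.116.
Ratio = 5.094/1.116 = cos²(18.8°)/cos²(63.7°) ≈ 4.56.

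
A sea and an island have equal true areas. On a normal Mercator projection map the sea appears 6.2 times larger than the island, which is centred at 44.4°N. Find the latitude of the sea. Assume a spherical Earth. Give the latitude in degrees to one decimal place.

On Mercator, (apparent₁)/(apparent₂) = sec²φ₁ / sec²φ₂ when true areas are equal.
cos²φ₂ / cos²φ₁ = 6.2  ⇒  cos φ₁ = cos 44.4° / √6.2 = 0.7145/2.490 = 0.2869.
φ₁ = arccos(0.2869) ≈ 73.3°.

73.3°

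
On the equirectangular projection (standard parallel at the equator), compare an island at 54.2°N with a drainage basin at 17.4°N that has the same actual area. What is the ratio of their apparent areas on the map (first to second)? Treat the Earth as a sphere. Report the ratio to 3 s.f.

Plate carrée maps x = Rλ, y = Rφ. The meridian scale is h = 1 and the parallel scale is k = 1/cos φ = sec φ.
Areal scale at 54.2°: h·k = 1.000 × 1.710 = 1.710.
Areal scale at 17.4°: h·k = 1.000 × 1.048 = 1.048.
Ratio = 1.710/1.048 ≈ 1.63.

1.63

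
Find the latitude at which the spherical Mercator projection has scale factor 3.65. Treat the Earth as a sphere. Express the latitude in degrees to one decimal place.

74.1°

Mercator scale is k = sec φ = 1/cos φ.
1/cos φ = 3.65  ⇒  cos φ = 0.2740  ⇒  φ = arccos(0.2740) ≈ 74.1°.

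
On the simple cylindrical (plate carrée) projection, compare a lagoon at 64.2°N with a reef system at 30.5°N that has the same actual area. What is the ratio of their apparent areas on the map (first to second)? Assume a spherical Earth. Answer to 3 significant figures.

For the equirectangular projection with φ₀ = 0 (plate carrée), h = 1 along meridians and k = sec φ along parallels.
Areal scale at 64.2°: h·k = 1.000 × 2.298 = 2.298.
Areal scale at 30.5°: h·k = 1.000 × 1.161 = 1.161.
Ratio = 2.298/1.161 ≈ 1.98.

1.98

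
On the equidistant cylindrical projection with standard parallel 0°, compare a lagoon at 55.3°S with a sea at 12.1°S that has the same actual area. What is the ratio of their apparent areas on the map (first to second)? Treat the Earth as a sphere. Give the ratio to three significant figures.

In the plate carrée (x = Rλ, y = Rφ), meridians are true-scale (h = 1) and parallels are stretched by k = sec φ.
Areal scale at 55.3°: h·k = 1.000 × 1.757 = 1.757.
Areal scale at 12.1°: h·k = 1.000 × 1.023 = 1.023.
Ratio = 1.757/1.023 ≈ 1.72.

1.72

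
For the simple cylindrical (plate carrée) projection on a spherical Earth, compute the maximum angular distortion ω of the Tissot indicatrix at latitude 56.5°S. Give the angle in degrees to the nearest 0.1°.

33.6°

Plate carrée maps x = Rλ, y = Rφ. The meridian scale is h = 1 and the parallel scale is k = 1/cos φ = sec φ.
At 56.5°: h = 1.000, k = 1.812; principal scales a = 1.812, b = 1.000.
sin(ω/2) = (a − b)/(a + b) = 0.8118/2.812 = 0.2887, so ω = 2 arcsin(0.2887) ≈ 33.6°.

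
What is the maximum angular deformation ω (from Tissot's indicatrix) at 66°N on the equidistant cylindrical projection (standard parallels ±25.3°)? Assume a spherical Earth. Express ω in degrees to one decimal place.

The equidistant cylindrical projection with φ₀ = 25.3° has h = 1 (meridians true) and k = cos φ₀ / cos φ along parallels.
At 66°: h = 1.000, k = 2.223; principal scales a = 2.223, b = 1.000.
sin(ω/2) = (a − b)/(a + b) = 1.223/3.223 = 0.3794, so ω = 2 arcsin(0.3794) ≈ 44.6°.

44.6°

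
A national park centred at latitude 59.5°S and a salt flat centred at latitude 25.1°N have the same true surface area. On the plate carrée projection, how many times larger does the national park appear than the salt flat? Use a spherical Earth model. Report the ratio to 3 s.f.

For the equirectangular projection with φ₀ = 0 (plate carrée), h = 1 along meridians and k = sec φ along parallels.
Areal scale at 59.5°: h·k = 1.000 × 1.970 = 1.970.
Areal scale at 25.1°: h·k = 1.000 × 1.104 = 1.104.
Ratio = 1.970/1.104 ≈ 1.78.

1.78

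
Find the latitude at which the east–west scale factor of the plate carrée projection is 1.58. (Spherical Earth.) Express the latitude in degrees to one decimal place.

50.7°

Plate carrée: h = 1, k = sec φ along parallels.
sec φ = 1.58  ⇒  cos φ = 0.6329  ⇒  φ ≈ 50.7°.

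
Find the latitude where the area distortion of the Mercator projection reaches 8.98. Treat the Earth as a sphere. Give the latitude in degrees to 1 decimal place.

70.5°

Mercator areal scale is sec²φ.
sec²φ = 8.98  ⇒  cos²φ = 0.1114  ⇒  cos φ = 0.3337.
φ = arccos(0.3337) ≈ 70.5°.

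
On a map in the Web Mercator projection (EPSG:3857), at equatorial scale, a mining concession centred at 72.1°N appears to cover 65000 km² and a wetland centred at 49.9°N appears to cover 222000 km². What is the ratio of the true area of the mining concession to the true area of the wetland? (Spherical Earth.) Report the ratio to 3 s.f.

Mercator's areal exaggeration is sec²φ; hence true area = (apparent area) · cos²φ.
True area of mining concession: 65000 × cos²(72.1°) = 65000 × 0.09447 = 6140 km².
True area of wetland: 222000 × cos²(49.9°) = 222000 × 0.4149 = 92110 km².
Ratio = 6140 / 92110 ≈ 0.0667.

0.0667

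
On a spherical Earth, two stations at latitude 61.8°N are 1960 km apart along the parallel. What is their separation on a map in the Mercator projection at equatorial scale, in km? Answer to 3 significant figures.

The Mercator projection is conformal; its linear scale factor is the same in every direction and equals sec φ = 1/cos φ.
Along the parallel, k = sec 61.8° = 1/0.4726 = 2.116.
Map distance = 1960 × 2.116 ≈ 4150 km.

4150 km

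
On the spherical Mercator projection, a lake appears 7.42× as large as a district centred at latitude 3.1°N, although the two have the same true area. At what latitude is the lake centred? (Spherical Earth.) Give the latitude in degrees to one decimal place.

Mercator areal scale is sec²φ, so apparent-area ratio = sec²φ₁ / sec²φ₂ = cos²φ₂ / cos²φ₁.
cos²φ₂ / cos²φ₁ = 7.42  ⇒  cos φ₁ = cos 3.1° / √7.42 = 0.9985/2.724 = 0.3666.
φ₁ = arccos(0.3666) ≈ 68.5°.

68.5°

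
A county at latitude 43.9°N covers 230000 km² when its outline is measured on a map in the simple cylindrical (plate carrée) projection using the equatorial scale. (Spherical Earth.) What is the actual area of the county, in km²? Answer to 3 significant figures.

Plate carrée maps x = Rλ, y = Rφ. The meridian scale is h = 1 and the parallel scale is k = 1/cos φ = sec φ.
Areal scale = h·k = 1 × sec φ; at 43.9°, h = 1.000, k = 1.388, so h·k = 1.388.
True area = apparent / (areal scale) = 230000 / 1.388 ≈ 166000 km².

166000 km²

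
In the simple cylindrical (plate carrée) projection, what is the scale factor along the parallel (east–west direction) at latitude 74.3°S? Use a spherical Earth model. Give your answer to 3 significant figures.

3.70

For the equirectangular projection with φ₀ = 0 (plate carrée), h = 1 along meridians and k = sec φ along parallels.
k = 1/cos 74.3° = 1/0.2706 = 3.695.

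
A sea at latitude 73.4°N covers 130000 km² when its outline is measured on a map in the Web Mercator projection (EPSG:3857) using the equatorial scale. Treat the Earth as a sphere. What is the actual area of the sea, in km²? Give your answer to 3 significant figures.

Mercator is conformal, so the point scale is isotropic: h = k = sec φ = 1/cos φ.
Areal scale = k² = sec²φ = 1/cos²(73.4°) = 1/0.2857² = 12.25.
True area = apparent / (areal scale) = 130000 / 12.25 ≈ 10600 km².

10600 km²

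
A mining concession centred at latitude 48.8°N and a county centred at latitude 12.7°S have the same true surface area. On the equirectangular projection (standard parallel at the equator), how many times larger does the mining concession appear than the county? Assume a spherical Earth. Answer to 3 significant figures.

Plate carrée maps x = Rλ, y = Rφ. The meridian scale is h = 1 and the parallel scale is k = 1/cos φ = sec φ.
Areal scale at 48.8°: h·k = 1.000 × 1.518 = 1.518.
Areal scale at 12.7°: h·k = 1.000 × 1.025 = 1.025.
Ratio = 1.518/1.025 ≈ 1.48.

1.48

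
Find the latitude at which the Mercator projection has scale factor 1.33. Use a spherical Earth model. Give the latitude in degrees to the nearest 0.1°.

41.2°

Mercator scale is k = sec φ = 1/cos φ.
1/cos φ = 1.33  ⇒  cos φ = 0.7519  ⇒  φ = arccos(0.7519) ≈ 41.2°.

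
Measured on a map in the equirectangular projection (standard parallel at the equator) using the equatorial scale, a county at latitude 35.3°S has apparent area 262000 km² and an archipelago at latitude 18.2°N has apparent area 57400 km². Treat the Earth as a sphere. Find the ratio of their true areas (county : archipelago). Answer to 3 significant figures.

3.92

Plate carrée has h = 1 and k = sec φ, giving areal scale sec φ; true area = (apparent area) · cos φ.
True area of county: 262000 × cos(35.3°) = 262000 × 0.8161 = 213800 km².
True area of archipelago: 57400 × cos(18.2°) = 57400 × 0.9500 = 54530 km².
Ratio = 213800 / 54530 ≈ 3.92.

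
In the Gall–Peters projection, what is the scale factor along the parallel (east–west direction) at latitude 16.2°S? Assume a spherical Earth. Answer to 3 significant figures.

The Gall–Peters projection is cylindrical equal-area with φ₀ = 45°. For cylindrical equal-area with standard parallel φ₀, h = cos φ / cos φ₀ and k = cos φ₀ / cos φ, so h·k = 1.
k = cos 45° / cos 16.2° = 0.7071/0.9603 = 0.7363.

0.736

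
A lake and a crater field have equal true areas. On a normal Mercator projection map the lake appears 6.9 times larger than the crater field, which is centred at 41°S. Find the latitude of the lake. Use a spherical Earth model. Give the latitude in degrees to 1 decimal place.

On Mercator, (apparent₁)/(apparent₂) = sec²φ₁ / sec²φ₂ when true areas are equal.
cos²φ₂ / cos²φ₁ = 6.9  ⇒  cos φ₁ = cos 41° / √6.9 = 0.7547/2.627 = 0.2873.
φ₁ = arccos(0.2873) ≈ 73.3°.

73.3°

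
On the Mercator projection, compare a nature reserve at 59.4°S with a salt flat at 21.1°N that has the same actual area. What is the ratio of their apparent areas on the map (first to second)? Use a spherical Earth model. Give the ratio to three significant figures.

Mercator is conformal with k = sec φ, so areal scale = k² = sec²φ.
At 59.4°: sec²(59.4°) = 1/0.5090² = 3.859.
At 21.1°: sec²(21.1°) = 1/0.9330² = 1.149.
Ratio = 3.859/1.149 = cos²(21.1°)/cos²(59.4°) ≈ 3.36.

3.36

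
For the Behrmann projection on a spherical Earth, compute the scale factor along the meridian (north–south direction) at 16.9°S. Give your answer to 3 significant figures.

Behrmann is a cylindrical equal-area projection with standard parallels at ±30°. Cylindrical equal-area (φ₀ = 30°): h = cos φ / cos 30° along meridians, k = cos 30° / cos φ along parallels; h·k = 1.
h = cos 16.9° / cos 30° = 0.9568/0.8660 = 1.105.

1.10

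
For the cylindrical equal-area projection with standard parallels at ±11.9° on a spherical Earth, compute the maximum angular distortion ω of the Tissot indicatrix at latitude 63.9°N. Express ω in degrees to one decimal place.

83.2°

A cylindrical equal-area projection with standard parallel φ₀ has meridian scale h = cos φ / cos φ₀ and parallel scale k = cos φ₀ / cos φ (so areas are preserved, h·k = 1).
At 63.9°: h = 0.4496, k = 2.224; principal scales a = 2.224, b = 0.4496.
sin(ω/2) = (a − b)/(a + b) = 1.775/2.674 = 0.6637, so ω = 2 arcsin(0.6637) ≈ 83.2°.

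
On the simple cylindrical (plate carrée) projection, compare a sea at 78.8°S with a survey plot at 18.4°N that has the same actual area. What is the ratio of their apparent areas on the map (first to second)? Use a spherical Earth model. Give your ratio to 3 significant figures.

4.89

Plate carrée maps x = Rλ, y = Rφ. The meridian scale is h = 1 and the parallel scale is k = 1/cos φ = sec φ.
Areal scale at 78.8°: h·k = 1.000 × 5.148 = 5.148.
Areal scale at 18.4°: h·k = 1.000 × 1.054 = 1.054.
Ratio = 5.148/1.054 ≈ 4.89.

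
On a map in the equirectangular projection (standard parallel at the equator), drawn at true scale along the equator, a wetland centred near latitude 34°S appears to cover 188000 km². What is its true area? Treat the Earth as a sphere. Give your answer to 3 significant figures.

In the plate carrée (x = Rλ, y = Rφ), meridians are true-scale (h = 1) and parallels are stretched by k = sec φ.
Areal scale = h·k = 1 × sec φ; at 34°, h = 1.000, k = 1.206, so h·k = 1.206.
True area = apparent / (areal scale) = 188000 / 1.206 ≈ 156000 km².

156000 km²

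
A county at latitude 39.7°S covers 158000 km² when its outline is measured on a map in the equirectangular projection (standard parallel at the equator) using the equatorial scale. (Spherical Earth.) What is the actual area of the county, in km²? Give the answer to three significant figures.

122000 km²

Plate carrée maps x = Rλ, y = Rφ. The meridian scale is h = 1 and the parallel scale is k = 1/cos φ = sec φ.
Areal scale = h·k = 1 × sec φ; at 39.7°, h = 1.000, k = 1.300, so h·k = 1.300.
True area = apparent / (areal scale) = 158000 / 1.300 ≈ 122000 km².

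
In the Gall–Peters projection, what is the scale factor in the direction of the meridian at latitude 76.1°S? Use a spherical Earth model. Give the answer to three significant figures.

The Gall–Peters projection is cylindrical equal-area with φ₀ = 45°. For cylindrical equal-area with standard parallel φ₀, h = cos φ / cos φ₀ and k = cos φ₀ / cos φ, so h·k = 1.
h = cos 76.1° / cos 45° = 0.2402/0.7071 = 0.3397.

0.340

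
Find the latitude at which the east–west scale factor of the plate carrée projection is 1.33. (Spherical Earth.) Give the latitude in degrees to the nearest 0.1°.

Plate carrée: h = 1, k = sec φ along parallels.
sec φ = 1.33  ⇒  cos φ = 0.7519  ⇒  φ ≈ 41.2°.

41.2°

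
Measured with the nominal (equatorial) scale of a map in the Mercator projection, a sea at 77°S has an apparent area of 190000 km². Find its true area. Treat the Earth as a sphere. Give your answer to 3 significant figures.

Mercator is conformal, so the point scale is isotropic: h = k = sec φ = 1/cos φ.
Areal scale = k² = sec²φ = 1/cos²(77°) = 1/0.2250² = 19.76.
True area = apparent / (areal scale) = 190000 / 19.76 ≈ 9610 km².

9610 km²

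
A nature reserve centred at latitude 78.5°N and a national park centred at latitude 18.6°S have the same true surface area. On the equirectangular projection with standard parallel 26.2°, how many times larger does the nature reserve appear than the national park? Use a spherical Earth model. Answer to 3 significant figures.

With standard parallel φ₀ = 26.2°, the equirectangular projection gives x = Rλ cos φ₀, y = Rφ, so h = 1 and k = cos 26.2° / cos φ.
Areal scale at 78.5°: h·k = 1.000 × 4.501 = 4.501.
Areal scale at 18.6°: h·k = 1.000 × 0.9467 = 0.9467.
Ratio = 4.501/0.9467 ≈ 4.75.

4.75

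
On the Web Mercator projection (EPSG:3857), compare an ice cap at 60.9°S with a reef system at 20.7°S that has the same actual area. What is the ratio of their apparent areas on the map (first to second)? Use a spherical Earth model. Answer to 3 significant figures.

3.70

On Mercator, area is exaggerated by sec²φ = 1/cos²φ.
At 60.9°: sec²(60.9°) = 1/0.4863² = 4.228.
At 20.7°: sec²(20.7°) = 1/0.9354² = 1.143.
Ratio = 4.228/1.143 = cos²(20.7°)/cos²(60.9°) ≈ 3.70.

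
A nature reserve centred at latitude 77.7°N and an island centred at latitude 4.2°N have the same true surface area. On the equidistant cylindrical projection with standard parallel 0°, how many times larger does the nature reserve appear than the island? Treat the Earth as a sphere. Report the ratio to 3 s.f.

4.68

Plate carrée maps x = Rλ, y = Rφ. The meridian scale is h = 1 and the parallel scale is k = 1/cos φ = sec φ.
Areal scale at 77.7°: h·k = 1.000 × 4.694 = 4.694.
Areal scale at 4.2°: h·k = 1.000 × 1.003 = 1.003.
Ratio = 4.694/1.003 ≈ 4.68.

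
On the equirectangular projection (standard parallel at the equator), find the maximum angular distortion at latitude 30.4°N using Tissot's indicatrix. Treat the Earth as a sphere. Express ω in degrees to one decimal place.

Plate carrée maps x = Rλ, y = Rφ. The meridian scale is h = 1 and the parallel scale is k = 1/cos φ = sec φ.
At 30.4°: h = 1.000, k = 1.159; principal scales a = 1.159, b = 1.000.
sin(ω/2) = (a − b)/(a + b) = 0.1594/2.159 = 0.07382, so ω = 2 arcsin(0.07382) ≈ 8.5°.

8.5°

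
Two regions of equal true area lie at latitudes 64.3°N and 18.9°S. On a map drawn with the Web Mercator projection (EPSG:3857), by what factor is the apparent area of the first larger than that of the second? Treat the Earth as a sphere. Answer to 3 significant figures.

4.76

On Mercator, area is exaggerated by sec²φ = 1/cos²φ.
At 64.3°: sec²(64.3°) = 1/0.4337² = 5.317.
At 18.9°: sec²(18.9°) = 1/0.9461² = 1.117.
Ratio = 5.317/1.117 = cos²(18.9°)/cos²(64.3°) ≈ 4.76.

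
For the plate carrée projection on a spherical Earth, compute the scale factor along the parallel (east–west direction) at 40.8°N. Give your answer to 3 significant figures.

For the equirectangular projection with φ₀ = 0 (plate carrée), h = 1 along meridians and k = sec φ along parallels.
k = 1/cos 40.8° = 1/0.7570 = 1.321.

1.32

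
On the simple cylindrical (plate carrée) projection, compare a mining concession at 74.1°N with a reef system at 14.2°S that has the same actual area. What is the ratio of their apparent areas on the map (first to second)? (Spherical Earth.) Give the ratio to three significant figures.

For the equirectangular projection with φ₀ = 0 (plate carrée), h = 1 along meridians and k = sec φ along parallels.
Areal scale at 74.1°: h·k = 1.000 × 3.650 = 3.650.
Areal scale at 14.2°: h·k = 1.000 × 1.032 = 1.032.
Ratio = 3.650/1.032 ≈ 3.54.

3.54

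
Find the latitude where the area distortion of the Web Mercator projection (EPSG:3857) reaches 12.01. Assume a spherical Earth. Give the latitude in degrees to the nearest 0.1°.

Mercator areal scale is sec²φ.
sec²φ = 12.01  ⇒  cos²φ = 0.08326  ⇒  cos φ = 0.2886.
φ = arccos(0.2886) ≈ 73.2°.

73.2°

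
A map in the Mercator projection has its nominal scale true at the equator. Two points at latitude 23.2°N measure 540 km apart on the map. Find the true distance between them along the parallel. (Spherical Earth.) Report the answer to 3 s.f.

Mercator is conformal, so the point scale is isotropic: h = k = sec φ = 1/cos φ.
Along the parallel at 23.2°, map distances are exaggerated by k = sec 23.2° = 1.088.
True distance = 540 / 1.088 = 540 × cos 23.2° ≈ 496 km.

496 km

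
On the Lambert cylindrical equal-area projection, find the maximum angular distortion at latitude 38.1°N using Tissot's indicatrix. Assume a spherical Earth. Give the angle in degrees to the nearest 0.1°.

27.2°

The Lambert cylindrical equal-area projection is the cylindrical equal-area projection with its standard parallel at the equator (φ₀ = 0). Cylindrical equal-area (φ₀ = 0°): h = cos φ / cos 0° along meridians, k = cos 0° / cos φ along parallels; h·k = 1.
At 38.1°: h = 0.7869, k = 1.271; principal scales a = 1.271, b = 0.7869.
sin(ω/2) = (a − b)/(a + b) = 0.4838/2.058 = 0.2351, so ω = 2 arcsin(0.2351) ≈ 27.2°.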